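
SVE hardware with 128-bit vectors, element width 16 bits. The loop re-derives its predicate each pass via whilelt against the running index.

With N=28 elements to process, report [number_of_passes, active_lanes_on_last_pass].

register lanes = 128/16 = 8
28 elements at 8/iter → 4 passes, remainder 4 on the last

[iterations, last_vl] = [4, 4]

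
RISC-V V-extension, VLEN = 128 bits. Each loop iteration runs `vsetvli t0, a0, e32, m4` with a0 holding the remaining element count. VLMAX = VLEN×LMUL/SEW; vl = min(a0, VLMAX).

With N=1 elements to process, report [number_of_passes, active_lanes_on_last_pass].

[iterations, last_vl] = [1, 1]

VLMAX = VLEN×LMUL/SEW = 128×4/32 = 16
N=1: ⌈1/16⌉ = 1 iters; last vl = 1 − 0×16 = 1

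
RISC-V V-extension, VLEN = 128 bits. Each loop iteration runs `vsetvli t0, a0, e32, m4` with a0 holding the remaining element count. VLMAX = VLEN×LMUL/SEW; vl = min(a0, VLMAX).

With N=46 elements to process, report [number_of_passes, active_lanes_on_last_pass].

VLMAX = (128 × 4) / 32 = 16 lanes
iterations = ceil(46/16) = 3; final-pass vl = 14

[iterations, last_vl] = [3, 14]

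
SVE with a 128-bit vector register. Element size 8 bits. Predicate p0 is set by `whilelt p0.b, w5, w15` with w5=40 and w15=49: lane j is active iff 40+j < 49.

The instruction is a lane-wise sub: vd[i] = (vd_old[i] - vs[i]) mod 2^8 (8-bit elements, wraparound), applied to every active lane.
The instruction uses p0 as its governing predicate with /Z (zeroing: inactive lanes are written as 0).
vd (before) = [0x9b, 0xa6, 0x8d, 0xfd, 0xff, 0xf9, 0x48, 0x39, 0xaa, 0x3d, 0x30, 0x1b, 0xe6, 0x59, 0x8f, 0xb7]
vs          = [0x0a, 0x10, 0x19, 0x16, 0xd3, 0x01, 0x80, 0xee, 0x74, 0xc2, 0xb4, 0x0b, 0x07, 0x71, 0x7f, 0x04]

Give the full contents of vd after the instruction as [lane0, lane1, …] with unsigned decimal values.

register lanes = 128/8 = 16
p0[j] = (40+j < 49); true for j=0..8 → 9 lanes set
  i=0: sub(0x9b,0x0a) → 145
  i=1: sub(0xa6,0x10) → 150
  i=2: sub(0x8d,0x19) → 116
  i=3: sub(0xfd,0x16) → 231
  i=4: sub(0xff,0xd3) → 44
  i=5: sub(0xf9,0x01) → 248
  i=6: sub(0x48,0x80) → 200
  i=7: sub(0x39,0xee) → 75
  i=8: sub(0xaa,0x74) → 54
  i=9: tail/zero → 0
  i=10: tail/zero → 0
  i=11: tail/zero → 0
  i=12: tail/zero → 0
  i=13: tail/zero → 0
  i=14: tail/zero → 0
  i=15: tail/zero → 0

vd = [145, 150, 116, 231, 44, 248, 200, 75, 54, 0, 0, 0, 0, 0, 0, 0]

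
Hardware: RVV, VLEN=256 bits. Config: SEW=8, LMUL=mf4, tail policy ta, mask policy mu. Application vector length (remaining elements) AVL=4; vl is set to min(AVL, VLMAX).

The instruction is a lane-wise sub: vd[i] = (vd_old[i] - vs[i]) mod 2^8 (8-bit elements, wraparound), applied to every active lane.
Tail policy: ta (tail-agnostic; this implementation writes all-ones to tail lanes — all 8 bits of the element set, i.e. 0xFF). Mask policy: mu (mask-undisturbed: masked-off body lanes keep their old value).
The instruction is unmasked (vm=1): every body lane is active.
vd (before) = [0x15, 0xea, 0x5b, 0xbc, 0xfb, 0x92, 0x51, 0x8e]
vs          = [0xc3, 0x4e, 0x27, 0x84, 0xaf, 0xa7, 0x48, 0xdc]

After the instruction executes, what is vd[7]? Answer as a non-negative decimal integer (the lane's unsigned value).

vd[7] = 255

VLMAX = (256 × 1/4) / 8 = 8 lanes
AVL=4 ≤ VLMAX=8, so vl = 4
lane  0: sub(0x15,0xc3) ⇒ 0x52
lane  1: sub(0xea,0x4e) ⇒ 0x9c
lane  2: sub(0x5b,0x27) ⇒ 0x34
lane  3: sub(0xbc,0x84) ⇒ 0x38
lane  4: tail/ones ⇒ 0xff
lane  5: tail/ones ⇒ 0xff
lane  6: tail/ones ⇒ 0xff
lane  7: tail/ones ⇒ 0xff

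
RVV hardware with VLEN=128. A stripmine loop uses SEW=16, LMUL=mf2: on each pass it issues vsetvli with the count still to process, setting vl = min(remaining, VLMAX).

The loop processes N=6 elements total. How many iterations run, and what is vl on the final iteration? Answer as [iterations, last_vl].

[iterations, last_vl] = [2, 2]

VLMAX = VLEN×LMUL/SEW = 128×1/2/16 = 4
N=6: ⌈6/4⌉ = 2 iters; last vl = 6 − 1×4 = 2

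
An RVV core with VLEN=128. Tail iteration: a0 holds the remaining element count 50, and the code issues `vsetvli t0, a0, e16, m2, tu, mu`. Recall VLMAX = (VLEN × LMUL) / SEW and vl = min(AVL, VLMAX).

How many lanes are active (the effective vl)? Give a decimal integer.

vl = 16

lanes per group: 128·2/16 = 16
vl ← min(50, 16) = 16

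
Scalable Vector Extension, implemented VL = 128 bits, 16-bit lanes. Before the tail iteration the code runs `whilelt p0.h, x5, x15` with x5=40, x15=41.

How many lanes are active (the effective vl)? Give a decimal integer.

lane count: 128 div 16 = 8
p0[j] = (40+j < 41); true for j=0..0 → 1 lanes set

vl = 1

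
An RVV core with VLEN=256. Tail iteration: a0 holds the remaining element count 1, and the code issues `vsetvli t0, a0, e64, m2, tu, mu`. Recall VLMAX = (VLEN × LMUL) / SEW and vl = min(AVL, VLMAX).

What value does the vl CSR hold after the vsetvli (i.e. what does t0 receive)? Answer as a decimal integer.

vl = 1

VLMAX = VLEN×LMUL/SEW = 256×2/64 = 8
vl = min(AVL, VLMAX) = min(1, 8) = 1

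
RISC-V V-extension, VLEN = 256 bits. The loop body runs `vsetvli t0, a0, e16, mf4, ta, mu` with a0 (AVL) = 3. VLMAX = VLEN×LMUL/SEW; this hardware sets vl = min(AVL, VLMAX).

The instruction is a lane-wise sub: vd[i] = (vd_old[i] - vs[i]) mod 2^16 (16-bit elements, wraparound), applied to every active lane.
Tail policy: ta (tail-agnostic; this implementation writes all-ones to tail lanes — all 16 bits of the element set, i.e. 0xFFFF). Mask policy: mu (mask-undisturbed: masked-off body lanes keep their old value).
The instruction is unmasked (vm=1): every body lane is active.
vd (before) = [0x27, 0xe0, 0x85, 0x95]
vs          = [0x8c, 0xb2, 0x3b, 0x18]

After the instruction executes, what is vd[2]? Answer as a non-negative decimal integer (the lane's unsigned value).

VLMAX = VLEN×LMUL/SEW = 256×1/4/16 = 4
vl = min(AVL, VLMAX) = min(3, 4) = 3
vd[0] sub(0x27,0x8c) -> 0xff9b
vd[1] sub(0xe0,0xb2) -> 0x2e
vd[2] sub(0x85,0x3b) -> 0x4a
vd[3] tail/ones -> 0xffff

vd[2] = 74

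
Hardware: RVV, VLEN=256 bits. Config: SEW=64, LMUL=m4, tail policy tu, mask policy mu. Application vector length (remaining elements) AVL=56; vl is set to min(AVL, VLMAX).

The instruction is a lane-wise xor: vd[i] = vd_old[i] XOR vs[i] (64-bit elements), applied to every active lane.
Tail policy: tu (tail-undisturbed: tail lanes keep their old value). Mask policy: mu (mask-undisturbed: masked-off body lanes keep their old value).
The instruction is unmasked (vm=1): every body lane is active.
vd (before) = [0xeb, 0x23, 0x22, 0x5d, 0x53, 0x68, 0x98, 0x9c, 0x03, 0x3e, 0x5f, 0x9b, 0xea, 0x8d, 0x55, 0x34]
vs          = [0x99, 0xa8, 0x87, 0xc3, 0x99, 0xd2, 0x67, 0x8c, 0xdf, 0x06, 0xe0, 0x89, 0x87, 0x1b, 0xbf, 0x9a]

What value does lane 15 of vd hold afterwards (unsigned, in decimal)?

lanes per group: 256·4/64 = 16
AVL=56 > VLMAX=16, so vl = 16
[0] xor(0xeb,0x99) = 0x72
[1] xor(0x23,0xa8) = 0x8b
[2] xor(0x22,0x87) = 0xa5
[3] xor(0x5d,0xc3) = 0x9e
[4] xor(0x53,0x99) = 0xca
[5] xor(0x68,0xd2) = 0xba
[6] xor(0x98,0x67) = 0xff
[7] xor(0x9c,0x8c) = 0x10
[8] xor(0x03,0xdf) = 0xdc
[9] xor(0x3e,0x06) = 0x38
[10] xor(0x5f,0xe0) = 0xbf
[11] xor(0x9b,0x89) = 0x12
[12] xor(0xea,0x87) = 0x6d
[13] xor(0x8d,0x1b) = 0x96
[14] xor(0x55,0xbf) = 0xea
[15] xor(0x34,0x9a) = 0xae

vd[15] = 174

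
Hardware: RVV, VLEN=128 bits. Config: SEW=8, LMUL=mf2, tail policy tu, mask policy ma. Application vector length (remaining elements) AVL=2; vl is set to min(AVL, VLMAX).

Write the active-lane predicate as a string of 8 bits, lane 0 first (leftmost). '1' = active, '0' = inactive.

predicate = 11000000

VLMAX = VLEN×LMUL/SEW = 128×1/2/8 = 8
vl = min(AVL, VLMAX) = min(2, 8) = 2
bits (lane 0 leftmost): 11000000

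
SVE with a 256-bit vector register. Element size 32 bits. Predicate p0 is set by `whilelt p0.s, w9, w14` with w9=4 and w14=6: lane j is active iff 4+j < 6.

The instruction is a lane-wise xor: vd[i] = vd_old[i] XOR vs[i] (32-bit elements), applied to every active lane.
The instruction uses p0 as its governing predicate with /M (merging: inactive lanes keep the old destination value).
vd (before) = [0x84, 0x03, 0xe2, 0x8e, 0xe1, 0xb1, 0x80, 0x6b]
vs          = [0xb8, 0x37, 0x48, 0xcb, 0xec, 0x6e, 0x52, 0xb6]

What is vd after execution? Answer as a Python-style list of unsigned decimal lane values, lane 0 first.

register lanes = 256/32 = 8
p0[j] = (4+j < 6); true for j=0..1 → 2 lanes set
[0] xor(0x84,0xb8) = 0x3c
[1] xor(0x03,0x37) = 0x34
[2] tail/keep = 0xe2
[3] tail/keep = 0x8e
[4] tail/keep = 0xe1
[5] tail/keep = 0xb1
[6] tail/keep = 0x80
[7] tail/keep = 0x6b

vd = [60, 52, 226, 142, 225, 177, 128, 107]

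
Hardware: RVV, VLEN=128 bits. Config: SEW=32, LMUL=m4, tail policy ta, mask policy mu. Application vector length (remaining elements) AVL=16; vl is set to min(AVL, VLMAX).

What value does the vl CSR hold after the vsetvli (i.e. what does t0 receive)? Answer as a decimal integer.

VLMAX = (128 × 4) / 32 = 16 lanes
vl ← min(16, 16) = 16

vl = 16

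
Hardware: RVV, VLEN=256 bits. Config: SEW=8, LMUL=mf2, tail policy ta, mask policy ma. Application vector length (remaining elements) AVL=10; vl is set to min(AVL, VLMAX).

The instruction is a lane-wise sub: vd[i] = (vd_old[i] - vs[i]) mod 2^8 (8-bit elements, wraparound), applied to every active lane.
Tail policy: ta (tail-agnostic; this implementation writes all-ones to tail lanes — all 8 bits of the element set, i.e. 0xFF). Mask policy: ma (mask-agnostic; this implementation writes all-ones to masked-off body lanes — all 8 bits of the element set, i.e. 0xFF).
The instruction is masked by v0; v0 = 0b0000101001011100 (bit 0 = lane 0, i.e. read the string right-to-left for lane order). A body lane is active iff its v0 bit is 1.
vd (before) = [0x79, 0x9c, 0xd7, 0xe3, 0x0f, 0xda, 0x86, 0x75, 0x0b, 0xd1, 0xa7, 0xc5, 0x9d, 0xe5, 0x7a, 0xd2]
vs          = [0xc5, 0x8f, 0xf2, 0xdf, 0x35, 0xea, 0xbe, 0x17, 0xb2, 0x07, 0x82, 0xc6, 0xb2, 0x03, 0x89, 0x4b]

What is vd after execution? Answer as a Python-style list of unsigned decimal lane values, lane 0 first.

vd = [255, 255, 229, 4, 218, 255, 200, 255, 255, 202, 255, 255, 255, 255, 255, 255]

VLMAX = VLEN×LMUL/SEW = 256×1/2/8 = 16
vl = min(AVL, VLMAX) = min(10, 16) = 10
vd[0] mask-off/ones -> 0xff
vd[1] mask-off/ones -> 0xff
vd[2] sub(0xd7,0xf2) -> 0xe5
vd[3] sub(0xe3,0xdf) -> 0x04
vd[4] sub(0x0f,0x35) -> 0xda
vd[5] mask-off/ones -> 0xff
vd[6] sub(0x86,0xbe) -> 0xc8
vd[7] mask-off/ones -> 0xff
vd[8] mask-off/ones -> 0xff
vd[9] sub(0xd1,0x07) -> 0xca
vd[10] tail/ones -> 0xff
vd[11] tail/ones -> 0xff
vd[12] tail/ones -> 0xff
vd[13] tail/ones -> 0xff
vd[14] tail/ones -> 0xff
vd[15] tail/ones -> 0xff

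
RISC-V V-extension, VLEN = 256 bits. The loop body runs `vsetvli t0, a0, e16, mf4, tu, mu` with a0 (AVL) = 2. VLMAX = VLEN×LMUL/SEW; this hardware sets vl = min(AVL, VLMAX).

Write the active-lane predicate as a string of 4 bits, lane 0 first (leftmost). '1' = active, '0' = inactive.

predicate = 1100

VLMAX = VLEN×LMUL/SEW = 256×1/4/16 = 4
AVL=2 ≤ VLMAX=4, so vl = 2
bits (lane 0 leftmost): 1100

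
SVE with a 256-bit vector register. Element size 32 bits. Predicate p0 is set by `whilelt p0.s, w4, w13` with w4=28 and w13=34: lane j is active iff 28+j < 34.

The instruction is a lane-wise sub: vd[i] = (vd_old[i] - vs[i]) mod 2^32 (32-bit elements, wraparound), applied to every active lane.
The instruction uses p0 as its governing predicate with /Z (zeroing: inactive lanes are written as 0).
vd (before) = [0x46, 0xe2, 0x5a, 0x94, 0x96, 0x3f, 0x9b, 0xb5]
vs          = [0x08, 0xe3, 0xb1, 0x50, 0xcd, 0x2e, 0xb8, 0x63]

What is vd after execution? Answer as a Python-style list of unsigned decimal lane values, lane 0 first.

register lanes = 256/32 = 8
whilelt: lane j active iff 28+j < 34 → j < 6 → 6 active
vd[0] sub(0x46,0x08) -> 0x3e
vd[1] sub(0xe2,0xe3) -> 0xffffffff
vd[2] sub(0x5a,0xb1) -> 0xffffffa9
vd[3] sub(0x94,0x50) -> 0x44
vd[4] sub(0x96,0xcd) -> 0xffffffc9
vd[5] sub(0x3f,0x2e) -> 0x11
vd[6] tail/zero -> 0x00
vd[7] tail/zero -> 0x00

vd = [62, 4294967295, 4294967209, 68, 4294967241, 17, 0, 0]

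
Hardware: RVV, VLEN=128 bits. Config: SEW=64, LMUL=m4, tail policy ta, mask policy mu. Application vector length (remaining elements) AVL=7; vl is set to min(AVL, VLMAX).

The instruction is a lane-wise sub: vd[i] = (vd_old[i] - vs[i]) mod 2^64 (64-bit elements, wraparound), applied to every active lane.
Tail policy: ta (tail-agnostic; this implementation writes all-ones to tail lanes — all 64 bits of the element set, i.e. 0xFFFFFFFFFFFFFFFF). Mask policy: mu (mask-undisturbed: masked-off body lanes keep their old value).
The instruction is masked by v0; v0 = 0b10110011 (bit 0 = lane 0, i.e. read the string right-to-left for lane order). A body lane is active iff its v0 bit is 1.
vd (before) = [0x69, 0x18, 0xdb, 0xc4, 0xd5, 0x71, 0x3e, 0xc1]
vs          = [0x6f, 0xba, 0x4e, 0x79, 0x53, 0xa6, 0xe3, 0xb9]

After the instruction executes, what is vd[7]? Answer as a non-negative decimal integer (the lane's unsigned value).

VLMAX = VLEN×LMUL/SEW = 128×4/64 = 8
vl = min(AVL, VLMAX) = min(7, 8) = 7
  i=0: sub(0x69,0x6f) → 18446744073709551610
  i=1: sub(0x18,0xba) → 18446744073709551454
  i=2: mask-off/keep → 219
  i=3: mask-off/keep → 196
  i=4: sub(0xd5,0x53) → 130
  i=5: sub(0x71,0xa6) → 18446744073709551563
  i=6: mask-off/keep → 62
  i=7: tail/ones → 18446744073709551615

vd[7] = 18446744073709551615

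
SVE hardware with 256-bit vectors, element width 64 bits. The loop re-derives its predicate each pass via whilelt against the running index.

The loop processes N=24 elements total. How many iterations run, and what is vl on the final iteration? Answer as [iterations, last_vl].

[iterations, last_vl] = [6, 4]

256-bit reg / 64-bit elem → 4 lanes
24 elements at 4/iter → 6 passes, remainder 4 on the last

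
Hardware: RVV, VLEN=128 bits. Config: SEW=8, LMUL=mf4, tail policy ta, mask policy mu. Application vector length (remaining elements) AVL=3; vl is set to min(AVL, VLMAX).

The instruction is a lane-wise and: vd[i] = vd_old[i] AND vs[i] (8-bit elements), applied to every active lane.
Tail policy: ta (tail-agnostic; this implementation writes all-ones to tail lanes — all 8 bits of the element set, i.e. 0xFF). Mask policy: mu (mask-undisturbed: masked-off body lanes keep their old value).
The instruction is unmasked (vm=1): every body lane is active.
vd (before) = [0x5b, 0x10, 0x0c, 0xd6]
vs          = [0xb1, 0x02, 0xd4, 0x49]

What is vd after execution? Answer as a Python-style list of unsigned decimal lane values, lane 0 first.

lanes per group: 128·1/4/8 = 4
vl = min(AVL, VLMAX) = min(3, 4) = 3
  i=0: and(0x5b,0xb1) → 17
  i=1: and(0x10,0x02) → 0
  i=2: and(0x0c,0xd4) → 4
  i=3: tail/ones → 255

vd = [17, 0, 4, 255]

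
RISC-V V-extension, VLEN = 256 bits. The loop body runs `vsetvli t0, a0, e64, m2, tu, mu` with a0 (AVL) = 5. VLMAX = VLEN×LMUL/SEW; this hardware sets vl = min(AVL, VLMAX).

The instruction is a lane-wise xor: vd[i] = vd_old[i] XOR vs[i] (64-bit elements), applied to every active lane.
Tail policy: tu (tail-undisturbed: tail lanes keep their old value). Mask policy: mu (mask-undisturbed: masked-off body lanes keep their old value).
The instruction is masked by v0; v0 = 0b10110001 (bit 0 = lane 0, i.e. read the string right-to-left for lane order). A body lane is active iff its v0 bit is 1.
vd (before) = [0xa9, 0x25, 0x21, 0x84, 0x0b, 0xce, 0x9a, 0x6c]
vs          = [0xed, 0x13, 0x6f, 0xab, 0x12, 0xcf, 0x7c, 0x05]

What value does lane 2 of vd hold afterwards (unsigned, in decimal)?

vd[2] = 33

VLMAX = (256 × 2) / 64 = 8 lanes
AVL=5 ≤ VLMAX=8, so vl = 5
  i=0: xor(0xa9,0xed) → 68
  i=1: mask-off/keep → 37
  i=2: mask-off/keep → 33
  i=3: mask-off/keep → 132
  i=4: xor(0x0b,0x12) → 25
  i=5: tail/keep → 206
  i=6: tail/keep → 154
  i=7: tail/keep → 108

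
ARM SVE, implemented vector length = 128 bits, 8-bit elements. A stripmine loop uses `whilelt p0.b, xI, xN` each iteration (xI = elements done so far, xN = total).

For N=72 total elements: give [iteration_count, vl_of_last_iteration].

[iterations, last_vl] = [5, 8]

128-bit reg / 8-bit elem → 16 lanes
72 elements at 16/iter → 5 passes, remainder 8 on the last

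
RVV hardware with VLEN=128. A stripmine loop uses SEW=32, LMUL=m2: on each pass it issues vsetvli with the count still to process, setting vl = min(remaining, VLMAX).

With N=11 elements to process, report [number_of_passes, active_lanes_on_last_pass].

lanes per group: 128·2/32 = 8
11 elements at 8/iter → 2 passes, remainder 3 on the last

[iterations, last_vl] = [2, 3]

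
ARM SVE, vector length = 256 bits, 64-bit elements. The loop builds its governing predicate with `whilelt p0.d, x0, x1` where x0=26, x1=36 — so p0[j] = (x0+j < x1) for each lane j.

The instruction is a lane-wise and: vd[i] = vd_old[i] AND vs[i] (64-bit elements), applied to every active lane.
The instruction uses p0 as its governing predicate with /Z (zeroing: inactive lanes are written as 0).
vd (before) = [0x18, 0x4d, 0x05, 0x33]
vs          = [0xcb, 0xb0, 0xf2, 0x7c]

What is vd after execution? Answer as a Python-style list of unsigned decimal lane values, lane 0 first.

vd = [8, 0, 0, 48]

register lanes = 256/64 = 4
active while 26+j < 36, i.e. j ∈ [0,10) capped at 4 ⇒ 4
vd[0] and(0x18,0xcb) -> 0x08
vd[1] and(0x4d,0xb0) -> 0x00
vd[2] and(0x05,0xf2) -> 0x00
vd[3] and(0x33,0x7c) -> 0x30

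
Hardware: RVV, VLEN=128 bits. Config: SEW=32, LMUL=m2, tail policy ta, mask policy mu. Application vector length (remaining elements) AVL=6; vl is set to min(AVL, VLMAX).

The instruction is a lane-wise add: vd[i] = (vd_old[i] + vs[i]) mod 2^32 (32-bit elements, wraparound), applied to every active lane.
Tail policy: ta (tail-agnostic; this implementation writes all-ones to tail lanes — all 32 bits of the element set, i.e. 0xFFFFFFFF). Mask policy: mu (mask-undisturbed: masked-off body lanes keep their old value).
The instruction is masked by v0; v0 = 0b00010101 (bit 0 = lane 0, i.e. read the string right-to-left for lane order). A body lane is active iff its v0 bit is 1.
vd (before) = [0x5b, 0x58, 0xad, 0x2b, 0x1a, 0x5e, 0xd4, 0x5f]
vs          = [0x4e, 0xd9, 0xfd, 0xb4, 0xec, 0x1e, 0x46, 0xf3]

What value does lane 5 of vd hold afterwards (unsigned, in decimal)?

vd[5] = 94

VLMAX = VLEN×LMUL/SEW = 128×2/32 = 8
AVL=6 ≤ VLMAX=8, so vl = 6
lane  0: add(0x5b,0x4e) ⇒ 0xa9
lane  1: mask-off/keep ⇒ 0x58
lane  2: add(0xad,0xfd) ⇒ 0x1aa
lane  3: mask-off/keep ⇒ 0x2b
lane  4: add(0x1a,0xec) ⇒ 0x106
lane  5: mask-off/keep ⇒ 0x5e
lane  6: tail/ones ⇒ 0xffffffff
lane  7: tail/ones ⇒ 0xffffffff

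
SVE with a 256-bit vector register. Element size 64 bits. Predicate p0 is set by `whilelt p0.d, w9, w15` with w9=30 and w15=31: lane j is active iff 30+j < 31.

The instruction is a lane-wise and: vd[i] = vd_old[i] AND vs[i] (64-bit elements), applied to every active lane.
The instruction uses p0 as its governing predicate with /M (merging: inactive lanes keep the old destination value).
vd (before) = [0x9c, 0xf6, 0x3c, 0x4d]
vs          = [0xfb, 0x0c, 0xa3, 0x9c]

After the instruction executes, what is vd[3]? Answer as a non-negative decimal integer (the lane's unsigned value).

register lanes = 256/64 = 4
p0[j] = (30+j < 31); true for j=0..0 → 1 lanes set
vd[0] and(0x9c,0xfb) -> 0x98
vd[1] tail/keep -> 0xf6
vd[2] tail/keep -> 0x3c
vd[3] tail/keep -> 0x4d

vd[3] = 77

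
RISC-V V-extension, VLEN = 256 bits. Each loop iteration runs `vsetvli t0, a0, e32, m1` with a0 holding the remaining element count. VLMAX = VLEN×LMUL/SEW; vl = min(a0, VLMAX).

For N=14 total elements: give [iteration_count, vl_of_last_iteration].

VLMAX = VLEN×LMUL/SEW = 256×1/32 = 8
14 elements at 8/iter → 2 passes, remainder 6 on the last

[iterations, last_vl] = [2, 6]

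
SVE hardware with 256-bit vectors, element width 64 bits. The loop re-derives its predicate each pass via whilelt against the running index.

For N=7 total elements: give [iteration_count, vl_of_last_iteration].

lane count: 256 div 64 = 4
N=7: ⌈7/4⌉ = 2 iters; last vl = 7 − 1×4 = 3

[iterations, last_vl] = [2, 3]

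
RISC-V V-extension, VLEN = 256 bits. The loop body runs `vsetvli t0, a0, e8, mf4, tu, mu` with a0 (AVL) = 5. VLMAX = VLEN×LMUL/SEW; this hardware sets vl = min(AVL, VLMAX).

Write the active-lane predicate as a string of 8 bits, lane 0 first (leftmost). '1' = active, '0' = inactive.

predicate = 11111000

VLMAX = (256 × 1/4) / 8 = 8 lanes
vl ← min(5, 8) = 5
bits (lane 0 leftmost): 11111000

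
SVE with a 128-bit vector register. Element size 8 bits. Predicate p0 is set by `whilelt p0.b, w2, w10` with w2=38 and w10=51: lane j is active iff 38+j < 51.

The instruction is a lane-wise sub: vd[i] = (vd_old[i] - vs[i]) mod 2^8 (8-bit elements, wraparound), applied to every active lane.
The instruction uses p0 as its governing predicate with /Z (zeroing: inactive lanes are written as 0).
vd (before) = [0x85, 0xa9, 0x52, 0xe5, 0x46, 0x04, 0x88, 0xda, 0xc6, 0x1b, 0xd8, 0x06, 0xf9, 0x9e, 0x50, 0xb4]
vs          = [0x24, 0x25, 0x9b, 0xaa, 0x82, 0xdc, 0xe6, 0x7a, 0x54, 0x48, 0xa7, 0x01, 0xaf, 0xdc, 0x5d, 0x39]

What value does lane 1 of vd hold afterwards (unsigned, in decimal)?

lane count: 128 div 8 = 16
active while 38+j < 51, i.e. j ∈ [0,13) capped at 16 ⇒ 13
  i=0: sub(0x85,0x24) → 97
  i=1: sub(0xa9,0x25) → 132
  i=2: sub(0x52,0x9b) → 183
  i=3: sub(0xe5,0xaa) → 59
  i=4: sub(0x46,0x82) → 196
  i=5: sub(0x04,0xdc) → 40
  i=6: sub(0x88,0xe6) → 162
  i=7: sub(0xda,0x7a) → 96
  i=8: sub(0xc6,0x54) → 114
  i=9: sub(0x1b,0x48) → 211
  i=10: sub(0xd8,0xa7) → 49
  i=11: sub(0x06,0x01) → 5
  i=12: sub(0xf9,0xaf) → 74
  i=13: tail/zero → 0
  i=14: tail/zero → 0
  i=15: tail/zero → 0

vd[1] = 132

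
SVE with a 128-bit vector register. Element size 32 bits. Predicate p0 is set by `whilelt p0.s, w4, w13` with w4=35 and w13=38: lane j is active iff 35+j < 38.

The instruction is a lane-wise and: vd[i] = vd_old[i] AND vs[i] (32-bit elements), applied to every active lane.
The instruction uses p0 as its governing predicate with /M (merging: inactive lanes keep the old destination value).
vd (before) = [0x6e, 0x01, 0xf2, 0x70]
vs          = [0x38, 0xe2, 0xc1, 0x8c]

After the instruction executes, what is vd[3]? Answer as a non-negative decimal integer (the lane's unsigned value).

vd[3] = 112

register lanes = 128/32 = 4
p0[j] = (35+j < 38); true for j=0..2 → 3 lanes set
lane  0: and(0x6e,0x38) ⇒ 0x28
lane  1: and(0x01,0xe2) ⇒ 0x00
lane  2: and(0xf2,0xc1) ⇒ 0xc0
lane  3: tail/keep ⇒ 0x70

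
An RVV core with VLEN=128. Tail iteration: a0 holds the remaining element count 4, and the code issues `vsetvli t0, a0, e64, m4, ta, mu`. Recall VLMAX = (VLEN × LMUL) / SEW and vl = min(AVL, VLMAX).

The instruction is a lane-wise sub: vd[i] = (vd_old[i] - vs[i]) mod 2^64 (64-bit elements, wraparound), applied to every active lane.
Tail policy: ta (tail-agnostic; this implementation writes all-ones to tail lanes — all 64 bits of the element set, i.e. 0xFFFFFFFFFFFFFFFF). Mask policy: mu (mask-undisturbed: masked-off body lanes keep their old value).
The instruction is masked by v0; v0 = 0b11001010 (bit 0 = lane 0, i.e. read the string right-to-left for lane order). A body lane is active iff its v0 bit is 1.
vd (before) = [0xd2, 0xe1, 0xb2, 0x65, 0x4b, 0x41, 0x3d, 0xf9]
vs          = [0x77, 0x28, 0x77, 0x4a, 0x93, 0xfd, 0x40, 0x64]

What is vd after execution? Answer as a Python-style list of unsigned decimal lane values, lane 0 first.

vd = [210, 185, 178, 27, 18446744073709551615, 18446744073709551615, 18446744073709551615, 18446744073709551615]

VLMAX = VLEN×LMUL/SEW = 128×4/64 = 8
vl ← min(4, 8) = 4
[0] mask-off/keep = 0xd2
[1] sub(0xe1,0x28) = 0xb9
[2] mask-off/keep = 0xb2
[3] sub(0x65,0x4a) = 0x1b
[4] tail/ones = 0xffffffffffffffff
[5] tail/ones = 0xffffffffffffffff
[6] tail/ones = 0xffffffffffffffff
[7] tail/ones = 0xffffffffffffffff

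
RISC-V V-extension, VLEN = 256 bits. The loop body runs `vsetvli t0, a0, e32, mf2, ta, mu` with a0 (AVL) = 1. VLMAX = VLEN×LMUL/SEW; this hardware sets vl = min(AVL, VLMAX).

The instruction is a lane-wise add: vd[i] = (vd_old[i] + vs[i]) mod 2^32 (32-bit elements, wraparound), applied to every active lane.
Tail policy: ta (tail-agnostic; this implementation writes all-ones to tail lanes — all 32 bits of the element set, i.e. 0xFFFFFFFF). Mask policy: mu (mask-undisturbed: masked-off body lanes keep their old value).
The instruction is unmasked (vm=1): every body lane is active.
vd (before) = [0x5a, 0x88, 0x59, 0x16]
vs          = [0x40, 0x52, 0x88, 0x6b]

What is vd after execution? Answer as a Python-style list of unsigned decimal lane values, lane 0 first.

vd = [154, 4294967295, 4294967295, 4294967295]

VLMAX = VLEN×LMUL/SEW = 256×1/2/32 = 4
AVL=1 ≤ VLMAX=4, so vl = 1
  i=0: add(0x5a,0x40) → 154
  i=1: tail/ones → 4294967295
  i=2: tail/ones → 4294967295
  i=3: tail/ones → 4294967295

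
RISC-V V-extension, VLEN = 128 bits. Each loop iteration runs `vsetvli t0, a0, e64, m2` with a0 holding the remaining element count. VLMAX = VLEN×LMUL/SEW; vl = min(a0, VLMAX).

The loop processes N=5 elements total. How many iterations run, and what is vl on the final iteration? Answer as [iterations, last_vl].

VLMAX = VLEN×LMUL/SEW = 128×2/64 = 4
5 elements at 4/iter → 2 passes, remainder 1 on the last

[iterations, last_vl] = [2, 1]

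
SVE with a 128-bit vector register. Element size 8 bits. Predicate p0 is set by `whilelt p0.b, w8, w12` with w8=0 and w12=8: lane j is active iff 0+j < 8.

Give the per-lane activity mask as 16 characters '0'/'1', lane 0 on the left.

predicate = 1111111100000000

register lanes = 128/8 = 16
p0[j] = (0+j < 8); true for j=0..7 → 8 lanes set
bits (lane 0 leftmost): 1111111100000000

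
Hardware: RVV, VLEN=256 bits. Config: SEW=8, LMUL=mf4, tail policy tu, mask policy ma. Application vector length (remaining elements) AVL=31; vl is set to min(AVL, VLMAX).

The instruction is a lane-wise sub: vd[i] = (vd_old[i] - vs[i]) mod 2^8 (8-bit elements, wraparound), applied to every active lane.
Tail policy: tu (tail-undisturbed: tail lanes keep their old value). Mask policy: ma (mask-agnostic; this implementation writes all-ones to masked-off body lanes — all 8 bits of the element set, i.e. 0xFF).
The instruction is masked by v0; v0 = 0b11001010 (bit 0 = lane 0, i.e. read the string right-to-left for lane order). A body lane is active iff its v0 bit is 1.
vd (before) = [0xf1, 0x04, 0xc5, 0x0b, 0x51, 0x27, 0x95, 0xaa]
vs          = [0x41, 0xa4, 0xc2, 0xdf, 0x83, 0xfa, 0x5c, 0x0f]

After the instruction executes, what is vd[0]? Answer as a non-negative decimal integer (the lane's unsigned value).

lanes per group: 256·1/4/8 = 8
vl = min(AVL, VLMAX) = min(31, 8) = 8
vd[0] mask-off/ones -> 0xff
vd[1] sub(0x04,0xa4) -> 0x60
vd[2] mask-off/ones -> 0xff
vd[3] sub(0x0b,0xdf) -> 0x2c
vd[4] mask-off/ones -> 0xff
vd[5] mask-off/ones -> 0xff
vd[6] sub(0x95,0x5c) -> 0x39
vd[7] sub(0xaa,0x0f) -> 0x9b

vd[0] = 255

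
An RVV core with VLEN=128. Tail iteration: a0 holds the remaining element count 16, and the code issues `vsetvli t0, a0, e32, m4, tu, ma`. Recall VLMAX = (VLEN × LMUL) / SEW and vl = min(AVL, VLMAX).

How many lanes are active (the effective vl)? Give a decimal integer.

VLMAX = (128 × 4) / 32 = 16 lanes
vl = min(AVL, VLMAX) = min(16, 16) = 16

vl = 16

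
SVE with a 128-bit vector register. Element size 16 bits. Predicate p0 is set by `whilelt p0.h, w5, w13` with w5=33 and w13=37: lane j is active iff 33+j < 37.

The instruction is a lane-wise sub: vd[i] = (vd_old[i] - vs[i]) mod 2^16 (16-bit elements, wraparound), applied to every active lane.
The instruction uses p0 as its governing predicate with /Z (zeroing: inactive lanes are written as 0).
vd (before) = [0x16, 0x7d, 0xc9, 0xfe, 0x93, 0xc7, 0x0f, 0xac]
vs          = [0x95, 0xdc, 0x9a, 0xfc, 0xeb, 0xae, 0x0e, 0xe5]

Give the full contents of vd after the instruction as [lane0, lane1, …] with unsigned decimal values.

vd = [65409, 65441, 47, 2, 0, 0, 0, 0]

register lanes = 128/16 = 8
whilelt: lane j active iff 33+j < 37 → j < 4 → 4 active
[0] sub(0x16,0x95) = 0xff81
[1] sub(0x7d,0xdc) = 0xffa1
[2] sub(0xc9,0x9a) = 0x2f
[3] sub(0xfe,0xfc) = 0x02
[4] tail/zero = 0x00
[5] tail/zero = 0x00
[6] tail/zero = 0x00
[7] tail/zero = 0x00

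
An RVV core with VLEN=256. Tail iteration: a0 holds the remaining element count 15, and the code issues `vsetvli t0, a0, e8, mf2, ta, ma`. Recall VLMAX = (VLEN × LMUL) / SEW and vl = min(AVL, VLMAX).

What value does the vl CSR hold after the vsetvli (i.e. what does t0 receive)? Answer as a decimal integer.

vl = 15

VLMAX = (256 × 1/2) / 8 = 16 lanes
AVL=15 ≤ VLMAX=16, so vl = 15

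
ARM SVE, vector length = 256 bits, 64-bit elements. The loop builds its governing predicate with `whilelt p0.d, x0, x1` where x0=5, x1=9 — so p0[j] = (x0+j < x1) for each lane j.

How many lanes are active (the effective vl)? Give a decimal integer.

lane count: 256 div 64 = 4
active while 5+j < 9, i.e. j ∈ [0,4) capped at 4 ⇒ 4

vl = 4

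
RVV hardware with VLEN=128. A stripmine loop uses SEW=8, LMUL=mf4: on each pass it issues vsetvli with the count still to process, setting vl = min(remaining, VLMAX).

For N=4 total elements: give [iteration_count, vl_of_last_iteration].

VLMAX = (128 × 1/4) / 8 = 4 lanes
iterations = ceil(4/4) = 1; final-pass vl = 4

[iterations, last_vl] = [1, 4]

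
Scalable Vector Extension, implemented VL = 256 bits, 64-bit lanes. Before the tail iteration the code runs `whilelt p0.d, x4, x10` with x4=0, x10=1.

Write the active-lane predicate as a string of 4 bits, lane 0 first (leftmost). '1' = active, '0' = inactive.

predicate = 1000

lane count: 256 div 64 = 4
p0[j] = (0+j < 1); true for j=0..0 → 1 lanes set
bits (lane 0 leftmost): 1000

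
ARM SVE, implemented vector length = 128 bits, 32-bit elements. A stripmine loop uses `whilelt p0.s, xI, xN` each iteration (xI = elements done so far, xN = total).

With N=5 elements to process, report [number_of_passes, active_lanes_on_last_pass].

[iterations, last_vl] = [2, 1]

128-bit reg / 32-bit elem → 4 lanes
N=5: ⌈5/4⌉ = 2 iters; last vl = 5 − 1×4 = 1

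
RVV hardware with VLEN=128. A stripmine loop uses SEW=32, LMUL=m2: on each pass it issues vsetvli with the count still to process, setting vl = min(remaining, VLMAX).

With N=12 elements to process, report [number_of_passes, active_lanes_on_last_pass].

[iterations, last_vl] = [2, 4]

lanes per group: 128·2/32 = 8
iterations = ceil(12/8) = 2; final-pass vl = 4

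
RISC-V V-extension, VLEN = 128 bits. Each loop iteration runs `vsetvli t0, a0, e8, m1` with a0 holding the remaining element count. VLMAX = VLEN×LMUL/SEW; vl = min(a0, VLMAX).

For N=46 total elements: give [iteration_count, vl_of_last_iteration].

[iterations, last_vl] = [3, 14]

VLMAX = VLEN×LMUL/SEW = 128×1/8 = 16
46 elements at 16/iter → 3 passes, remainder 14 on the last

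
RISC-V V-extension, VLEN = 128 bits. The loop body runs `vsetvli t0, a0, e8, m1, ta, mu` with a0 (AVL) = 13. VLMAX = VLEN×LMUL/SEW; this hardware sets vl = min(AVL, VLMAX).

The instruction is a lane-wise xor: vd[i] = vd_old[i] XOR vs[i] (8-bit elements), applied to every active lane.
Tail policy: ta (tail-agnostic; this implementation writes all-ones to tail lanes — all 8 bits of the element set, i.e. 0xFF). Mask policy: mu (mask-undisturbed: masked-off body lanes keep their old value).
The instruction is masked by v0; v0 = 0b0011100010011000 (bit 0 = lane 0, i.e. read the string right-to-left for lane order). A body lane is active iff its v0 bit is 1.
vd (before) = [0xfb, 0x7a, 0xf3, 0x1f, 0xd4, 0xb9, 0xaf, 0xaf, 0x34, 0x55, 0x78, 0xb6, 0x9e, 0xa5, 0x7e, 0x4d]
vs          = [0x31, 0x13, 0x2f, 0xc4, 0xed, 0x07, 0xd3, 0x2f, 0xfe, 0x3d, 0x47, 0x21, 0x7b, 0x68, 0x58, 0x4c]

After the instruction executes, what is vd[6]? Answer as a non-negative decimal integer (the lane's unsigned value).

vd[6] = 175

VLMAX = (128 × 1) / 8 = 16 lanes
vl ← min(13, 16) = 13
[0] mask-off/keep = 0xfb
[1] mask-off/keep = 0x7a
[2] mask-off/keep = 0xf3
[3] xor(0x1f,0xc4) = 0xdb
[4] xor(0xd4,0xed) = 0x39
[5] mask-off/keep = 0xb9
[6] mask-off/keep = 0xaf
[7] xor(0xaf,0x2f) = 0x80
[8] mask-off/keep = 0x34
[9] mask-off/keep = 0x55
[10] mask-off/keep = 0x78
[11] xor(0xb6,0x21) = 0x97
[12] xor(0x9e,0x7b) = 0xe5
[13] tail/ones = 0xff
[14] tail/ones = 0xff
[15] tail/ones = 0xff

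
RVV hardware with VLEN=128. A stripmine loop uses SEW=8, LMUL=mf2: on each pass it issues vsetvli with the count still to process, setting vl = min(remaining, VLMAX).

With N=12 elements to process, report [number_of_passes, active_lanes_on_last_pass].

[iterations, last_vl] = [2, 4]

VLMAX = (128 × 1/2) / 8 = 8 lanes
12 elements at 8/iter → 2 passes, remainder 4 on the last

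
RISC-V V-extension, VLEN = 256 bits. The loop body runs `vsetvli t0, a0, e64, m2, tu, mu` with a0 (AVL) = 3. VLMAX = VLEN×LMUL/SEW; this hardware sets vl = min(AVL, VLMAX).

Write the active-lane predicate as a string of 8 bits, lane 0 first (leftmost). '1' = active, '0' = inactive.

predicate = 11100000

lanes per group: 256·2/64 = 8
vl ← min(3, 8) = 3
bits (lane 0 leftmost): 11100000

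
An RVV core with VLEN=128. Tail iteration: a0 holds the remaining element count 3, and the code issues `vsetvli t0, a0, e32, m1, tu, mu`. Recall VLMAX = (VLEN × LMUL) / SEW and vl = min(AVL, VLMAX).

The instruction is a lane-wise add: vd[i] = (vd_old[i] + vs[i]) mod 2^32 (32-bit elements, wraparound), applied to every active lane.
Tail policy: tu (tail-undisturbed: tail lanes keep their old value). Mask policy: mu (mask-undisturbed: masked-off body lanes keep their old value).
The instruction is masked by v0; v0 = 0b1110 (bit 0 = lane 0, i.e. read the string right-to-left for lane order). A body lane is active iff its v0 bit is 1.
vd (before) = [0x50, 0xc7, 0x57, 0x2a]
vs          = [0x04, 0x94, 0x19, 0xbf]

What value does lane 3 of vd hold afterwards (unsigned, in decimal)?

vd[3] = 42

VLMAX = (128 × 1) / 32 = 4 lanes
vl ← min(3, 4) = 3
  i=0: mask-off/keep → 80
  i=1: add(0xc7,0x94) → 347
  i=2: add(0x57,0x19) → 112
  i=3: tail/keep → 42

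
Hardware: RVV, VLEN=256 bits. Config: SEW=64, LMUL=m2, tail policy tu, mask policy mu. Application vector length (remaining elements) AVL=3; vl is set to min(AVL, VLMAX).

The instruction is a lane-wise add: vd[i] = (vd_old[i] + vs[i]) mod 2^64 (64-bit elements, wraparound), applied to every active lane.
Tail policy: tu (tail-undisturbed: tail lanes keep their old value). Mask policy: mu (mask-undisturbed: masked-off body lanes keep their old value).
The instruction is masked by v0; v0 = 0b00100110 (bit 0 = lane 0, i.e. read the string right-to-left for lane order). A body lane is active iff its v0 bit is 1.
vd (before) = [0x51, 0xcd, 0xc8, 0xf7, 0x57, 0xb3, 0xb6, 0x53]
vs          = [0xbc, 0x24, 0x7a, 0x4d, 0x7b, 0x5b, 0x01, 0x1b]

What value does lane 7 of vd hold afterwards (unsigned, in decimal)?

lanes per group: 256·2/64 = 8
vl = min(AVL, VLMAX) = min(3, 8) = 3
vd[0] mask-off/keep -> 0x51
vd[1] add(0xcd,0x24) -> 0xf1
vd[2] add(0xc8,0x7a) -> 0x142
vd[3] tail/keep -> 0xf7
vd[4] tail/keep -> 0x57
vd[5] tail/keep -> 0xb3
vd[6] tail/keep -> 0xb6
vd[7] tail/keep -> 0x53

vd[7] = 83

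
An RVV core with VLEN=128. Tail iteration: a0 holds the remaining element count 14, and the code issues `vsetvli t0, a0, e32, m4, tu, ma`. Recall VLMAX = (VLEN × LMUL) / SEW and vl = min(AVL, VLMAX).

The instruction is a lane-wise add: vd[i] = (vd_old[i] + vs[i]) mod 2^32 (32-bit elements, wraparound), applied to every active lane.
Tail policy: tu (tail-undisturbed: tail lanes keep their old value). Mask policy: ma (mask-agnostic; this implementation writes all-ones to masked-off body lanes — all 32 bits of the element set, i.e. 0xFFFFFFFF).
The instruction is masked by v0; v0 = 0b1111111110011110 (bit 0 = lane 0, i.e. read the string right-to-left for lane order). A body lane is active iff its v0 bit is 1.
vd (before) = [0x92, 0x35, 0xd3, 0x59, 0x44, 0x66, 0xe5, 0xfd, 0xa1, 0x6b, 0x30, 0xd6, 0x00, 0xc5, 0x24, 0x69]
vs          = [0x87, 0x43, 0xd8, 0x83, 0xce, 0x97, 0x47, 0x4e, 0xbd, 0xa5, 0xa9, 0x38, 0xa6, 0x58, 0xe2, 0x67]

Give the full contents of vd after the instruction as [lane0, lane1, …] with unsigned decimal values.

vd = [4294967295, 120, 427, 220, 274, 4294967295, 4294967295, 331, 350, 272, 217, 270, 166, 285, 36, 105]

lanes per group: 128·4/32 = 16
AVL=14 ≤ VLMAX=16, so vl = 14
[0] mask-off/ones = 0xffffffff
[1] add(0x35,0x43) = 0x78
[2] add(0xd3,0xd8) = 0x1ab
[3] add(0x59,0x83) = 0xdc
[4] add(0x44,0xce) = 0x112
[5] mask-off/ones = 0xffffffff
[6] mask-off/ones = 0xffffffff
[7] add(0xfd,0x4e) = 0x14b
[8] add(0xa1,0xbd) = 0x15e
[9] add(0x6b,0xa5) = 0x110
[10] add(0x30,0xa9) = 0xd9
[11] add(0xd6,0x38) = 0x10e
[12] add(0x00,0xa6) = 0xa6
[13] add(0xc5,0x58) = 0x11d
[14] tail/keep = 0x24
[15] tail/keep = 0x69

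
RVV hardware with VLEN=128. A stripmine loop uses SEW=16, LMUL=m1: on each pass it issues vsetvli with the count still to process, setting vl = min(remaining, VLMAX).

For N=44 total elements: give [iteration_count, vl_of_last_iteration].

lanes per group: 128·1/16 = 8
N=44: ⌈44/8⌉ = 6 iters; last vl = 44 − 5×8 = 4

[iterations, last_vl] = [6, 4]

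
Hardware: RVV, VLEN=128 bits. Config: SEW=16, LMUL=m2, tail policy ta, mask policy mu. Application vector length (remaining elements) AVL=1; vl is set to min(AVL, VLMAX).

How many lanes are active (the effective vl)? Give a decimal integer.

vl = 1

VLMAX = (128 × 2) / 16 = 16 lanes
AVL=1 ≤ VLMAX=16, so vl = 1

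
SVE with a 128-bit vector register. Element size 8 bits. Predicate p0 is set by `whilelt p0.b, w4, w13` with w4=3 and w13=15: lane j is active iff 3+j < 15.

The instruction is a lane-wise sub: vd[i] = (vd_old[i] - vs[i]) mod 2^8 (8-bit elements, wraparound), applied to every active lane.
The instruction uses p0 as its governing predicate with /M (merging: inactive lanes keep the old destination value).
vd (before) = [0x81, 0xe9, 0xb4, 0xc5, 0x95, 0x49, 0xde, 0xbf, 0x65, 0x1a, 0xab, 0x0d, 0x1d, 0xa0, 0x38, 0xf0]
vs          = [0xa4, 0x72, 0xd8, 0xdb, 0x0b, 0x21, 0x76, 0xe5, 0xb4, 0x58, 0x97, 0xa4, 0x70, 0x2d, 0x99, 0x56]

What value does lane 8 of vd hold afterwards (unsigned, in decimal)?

128-bit reg / 8-bit elem → 16 lanes
whilelt: lane j active iff 3+j < 15 → j < 12 → 12 active
lane  0: sub(0x81,0xa4) ⇒ 0xdd
lane  1: sub(0xe9,0x72) ⇒ 0x77
lane  2: sub(0xb4,0xd8) ⇒ 0xdc
lane  3: sub(0xc5,0xdb) ⇒ 0xea
lane  4: sub(0x95,0x0b) ⇒ 0x8a
lane  5: sub(0x49,0x21) ⇒ 0x28
lane  6: sub(0xde,0x76) ⇒ 0x68
lane  7: sub(0xbf,0xe5) ⇒ 0xda
lane  8: sub(0x65,0xb4) ⇒ 0xb1
lane  9: sub(0x1a,0x58) ⇒ 0xc2
lane 10: sub(0xab,0x97) ⇒ 0x14
lane 11: sub(0x0d,0xa4) ⇒ 0x69
lane 12: tail/keep ⇒ 0x1d
lane 13: tail/keep ⇒ 0xa0
lane 14: tail/keep ⇒ 0x38
lane 15: tail/keep ⇒ 0xf0

vd[8] = 177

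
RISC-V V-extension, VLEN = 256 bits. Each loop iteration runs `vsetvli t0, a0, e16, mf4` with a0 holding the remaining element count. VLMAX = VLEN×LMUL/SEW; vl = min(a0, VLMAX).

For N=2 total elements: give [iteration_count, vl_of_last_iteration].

VLMAX = VLEN×LMUL/SEW = 256×1/4/16 = 4
2 elements at 4/iter → 1 passes, remainder 2 on the last

[iterations, last_vl] = [1, 2]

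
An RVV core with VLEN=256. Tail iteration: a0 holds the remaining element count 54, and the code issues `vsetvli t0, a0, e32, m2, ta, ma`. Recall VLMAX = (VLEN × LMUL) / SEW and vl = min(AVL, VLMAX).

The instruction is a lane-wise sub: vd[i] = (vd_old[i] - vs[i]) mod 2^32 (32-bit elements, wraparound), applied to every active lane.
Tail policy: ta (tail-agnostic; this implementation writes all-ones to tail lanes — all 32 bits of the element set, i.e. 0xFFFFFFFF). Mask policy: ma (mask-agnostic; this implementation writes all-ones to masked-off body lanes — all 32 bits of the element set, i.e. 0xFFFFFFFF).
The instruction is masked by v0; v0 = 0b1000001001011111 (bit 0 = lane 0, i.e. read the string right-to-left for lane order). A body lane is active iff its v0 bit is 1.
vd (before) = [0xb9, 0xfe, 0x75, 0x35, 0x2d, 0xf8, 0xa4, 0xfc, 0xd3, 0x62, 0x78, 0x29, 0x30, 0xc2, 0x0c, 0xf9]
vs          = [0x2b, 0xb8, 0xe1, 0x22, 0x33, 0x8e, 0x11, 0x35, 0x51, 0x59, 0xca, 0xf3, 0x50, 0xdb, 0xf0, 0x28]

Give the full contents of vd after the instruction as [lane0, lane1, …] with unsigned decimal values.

VLMAX = VLEN×LMUL/SEW = 256×2/32 = 16
vl = min(AVL, VLMAX) = min(54, 16) = 16
vd[0] sub(0xb9,0x2b) -> 0x8e
vd[1] sub(0xfe,0xb8) -> 0x46
vd[2] sub(0x75,0xe1) -> 0xffffff94
vd[3] sub(0x35,0x22) -> 0x13
vd[4] sub(0x2d,0x33) -> 0xfffffffa
vd[5] mask-off/ones -> 0xffffffff
vd[6] sub(0xa4,0x11) -> 0x93
vd[7] mask-off/ones -> 0xffffffff
vd[8] mask-off/ones -> 0xffffffff
vd[9] sub(0x62,0x59) -> 0x09
vd[10] mask-off/ones -> 0xffffffff
vd[11] mask-off/ones -> 0xffffffff
vd[12] mask-off/ones -> 0xffffffff
vd[13] mask-off/ones -> 0xffffffff
vd[14] mask-off/ones -> 0xffffffff
vd[15] sub(0xf9,0x28) -> 0xd1

vd = [142, 70, 4294967188, 19, 4294967290, 4294967295, 147, 4294967295, 4294967295, 9, 4294967295, 4294967295, 4294967295, 4294967295, 4294967295, 209]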